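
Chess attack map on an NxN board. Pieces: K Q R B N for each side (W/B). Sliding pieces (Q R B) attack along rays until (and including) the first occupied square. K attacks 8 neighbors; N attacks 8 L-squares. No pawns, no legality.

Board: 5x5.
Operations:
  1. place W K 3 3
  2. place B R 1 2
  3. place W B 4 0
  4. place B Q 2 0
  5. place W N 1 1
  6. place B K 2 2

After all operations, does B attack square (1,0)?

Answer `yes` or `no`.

Op 1: place WK@(3,3)
Op 2: place BR@(1,2)
Op 3: place WB@(4,0)
Op 4: place BQ@(2,0)
Op 5: place WN@(1,1)
Op 6: place BK@(2,2)
Per-piece attacks for B:
  BR@(1,2): attacks (1,3) (1,4) (1,1) (2,2) (0,2) [ray(0,-1) blocked at (1,1); ray(1,0) blocked at (2,2)]
  BQ@(2,0): attacks (2,1) (2,2) (3,0) (4,0) (1,0) (0,0) (3,1) (4,2) (1,1) [ray(0,1) blocked at (2,2); ray(1,0) blocked at (4,0); ray(-1,1) blocked at (1,1)]
  BK@(2,2): attacks (2,3) (2,1) (3,2) (1,2) (3,3) (3,1) (1,3) (1,1)
B attacks (1,0): yes

Answer: yes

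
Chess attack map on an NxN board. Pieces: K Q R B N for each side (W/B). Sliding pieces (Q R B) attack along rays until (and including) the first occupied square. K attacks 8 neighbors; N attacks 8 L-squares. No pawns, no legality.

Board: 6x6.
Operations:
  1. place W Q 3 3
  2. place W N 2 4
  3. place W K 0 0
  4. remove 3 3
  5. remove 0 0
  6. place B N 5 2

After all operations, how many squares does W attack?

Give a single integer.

Op 1: place WQ@(3,3)
Op 2: place WN@(2,4)
Op 3: place WK@(0,0)
Op 4: remove (3,3)
Op 5: remove (0,0)
Op 6: place BN@(5,2)
Per-piece attacks for W:
  WN@(2,4): attacks (4,5) (0,5) (3,2) (4,3) (1,2) (0,3)
Union (6 distinct): (0,3) (0,5) (1,2) (3,2) (4,3) (4,5)

Answer: 6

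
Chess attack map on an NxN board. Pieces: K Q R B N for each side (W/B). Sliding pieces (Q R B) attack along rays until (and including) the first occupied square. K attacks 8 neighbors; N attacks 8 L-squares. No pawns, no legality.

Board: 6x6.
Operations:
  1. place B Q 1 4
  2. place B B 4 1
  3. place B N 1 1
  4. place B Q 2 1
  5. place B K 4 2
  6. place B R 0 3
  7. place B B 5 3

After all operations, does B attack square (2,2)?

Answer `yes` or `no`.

Op 1: place BQ@(1,4)
Op 2: place BB@(4,1)
Op 3: place BN@(1,1)
Op 4: place BQ@(2,1)
Op 5: place BK@(4,2)
Op 6: place BR@(0,3)
Op 7: place BB@(5,3)
Per-piece attacks for B:
  BR@(0,3): attacks (0,4) (0,5) (0,2) (0,1) (0,0) (1,3) (2,3) (3,3) (4,3) (5,3) [ray(1,0) blocked at (5,3)]
  BN@(1,1): attacks (2,3) (3,2) (0,3) (3,0)
  BQ@(1,4): attacks (1,5) (1,3) (1,2) (1,1) (2,4) (3,4) (4,4) (5,4) (0,4) (2,5) (2,3) (3,2) (4,1) (0,5) (0,3) [ray(0,-1) blocked at (1,1); ray(1,-1) blocked at (4,1); ray(-1,-1) blocked at (0,3)]
  BQ@(2,1): attacks (2,2) (2,3) (2,4) (2,5) (2,0) (3,1) (4,1) (1,1) (3,2) (4,3) (5,4) (3,0) (1,2) (0,3) (1,0) [ray(1,0) blocked at (4,1); ray(-1,0) blocked at (1,1); ray(-1,1) blocked at (0,3)]
  BB@(4,1): attacks (5,2) (5,0) (3,2) (2,3) (1,4) (3,0) [ray(-1,1) blocked at (1,4)]
  BK@(4,2): attacks (4,3) (4,1) (5,2) (3,2) (5,3) (5,1) (3,3) (3,1)
  BB@(5,3): attacks (4,4) (3,5) (4,2) [ray(-1,-1) blocked at (4,2)]
B attacks (2,2): yes

Answer: yes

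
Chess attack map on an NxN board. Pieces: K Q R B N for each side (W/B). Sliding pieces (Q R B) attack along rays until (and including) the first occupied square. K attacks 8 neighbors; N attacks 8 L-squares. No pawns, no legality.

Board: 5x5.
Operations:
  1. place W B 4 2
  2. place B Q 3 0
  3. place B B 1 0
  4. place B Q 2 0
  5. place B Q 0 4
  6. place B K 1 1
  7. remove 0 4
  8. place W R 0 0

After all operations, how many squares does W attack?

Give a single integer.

Answer: 9

Derivation:
Op 1: place WB@(4,2)
Op 2: place BQ@(3,0)
Op 3: place BB@(1,0)
Op 4: place BQ@(2,0)
Op 5: place BQ@(0,4)
Op 6: place BK@(1,1)
Op 7: remove (0,4)
Op 8: place WR@(0,0)
Per-piece attacks for W:
  WR@(0,0): attacks (0,1) (0,2) (0,3) (0,4) (1,0) [ray(1,0) blocked at (1,0)]
  WB@(4,2): attacks (3,3) (2,4) (3,1) (2,0) [ray(-1,-1) blocked at (2,0)]
Union (9 distinct): (0,1) (0,2) (0,3) (0,4) (1,0) (2,0) (2,4) (3,1) (3,3)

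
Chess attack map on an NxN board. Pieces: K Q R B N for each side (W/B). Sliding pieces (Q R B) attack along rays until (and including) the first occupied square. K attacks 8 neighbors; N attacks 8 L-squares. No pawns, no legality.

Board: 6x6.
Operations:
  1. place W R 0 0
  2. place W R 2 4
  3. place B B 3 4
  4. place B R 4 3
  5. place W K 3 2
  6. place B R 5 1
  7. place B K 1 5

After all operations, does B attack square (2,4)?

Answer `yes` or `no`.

Answer: yes

Derivation:
Op 1: place WR@(0,0)
Op 2: place WR@(2,4)
Op 3: place BB@(3,4)
Op 4: place BR@(4,3)
Op 5: place WK@(3,2)
Op 6: place BR@(5,1)
Op 7: place BK@(1,5)
Per-piece attacks for B:
  BK@(1,5): attacks (1,4) (2,5) (0,5) (2,4) (0,4)
  BB@(3,4): attacks (4,5) (4,3) (2,5) (2,3) (1,2) (0,1) [ray(1,-1) blocked at (4,3)]
  BR@(4,3): attacks (4,4) (4,5) (4,2) (4,1) (4,0) (5,3) (3,3) (2,3) (1,3) (0,3)
  BR@(5,1): attacks (5,2) (5,3) (5,4) (5,5) (5,0) (4,1) (3,1) (2,1) (1,1) (0,1)
B attacks (2,4): yes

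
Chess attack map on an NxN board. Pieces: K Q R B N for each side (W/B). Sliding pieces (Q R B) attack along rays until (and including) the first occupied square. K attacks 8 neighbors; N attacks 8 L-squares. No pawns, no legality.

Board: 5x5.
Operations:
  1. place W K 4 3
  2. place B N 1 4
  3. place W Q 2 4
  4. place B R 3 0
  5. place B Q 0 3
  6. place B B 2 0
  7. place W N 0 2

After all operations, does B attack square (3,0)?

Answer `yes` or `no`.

Answer: yes

Derivation:
Op 1: place WK@(4,3)
Op 2: place BN@(1,4)
Op 3: place WQ@(2,4)
Op 4: place BR@(3,0)
Op 5: place BQ@(0,3)
Op 6: place BB@(2,0)
Op 7: place WN@(0,2)
Per-piece attacks for B:
  BQ@(0,3): attacks (0,4) (0,2) (1,3) (2,3) (3,3) (4,3) (1,4) (1,2) (2,1) (3,0) [ray(0,-1) blocked at (0,2); ray(1,0) blocked at (4,3); ray(1,1) blocked at (1,4); ray(1,-1) blocked at (3,0)]
  BN@(1,4): attacks (2,2) (3,3) (0,2)
  BB@(2,0): attacks (3,1) (4,2) (1,1) (0,2) [ray(-1,1) blocked at (0,2)]
  BR@(3,0): attacks (3,1) (3,2) (3,3) (3,4) (4,0) (2,0) [ray(-1,0) blocked at (2,0)]
B attacks (3,0): yes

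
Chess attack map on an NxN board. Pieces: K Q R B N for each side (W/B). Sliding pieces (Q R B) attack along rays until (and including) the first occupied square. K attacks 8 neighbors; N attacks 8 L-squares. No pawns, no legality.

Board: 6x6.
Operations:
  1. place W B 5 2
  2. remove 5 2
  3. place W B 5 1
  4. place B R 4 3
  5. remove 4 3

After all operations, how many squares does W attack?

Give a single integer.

Op 1: place WB@(5,2)
Op 2: remove (5,2)
Op 3: place WB@(5,1)
Op 4: place BR@(4,3)
Op 5: remove (4,3)
Per-piece attacks for W:
  WB@(5,1): attacks (4,2) (3,3) (2,4) (1,5) (4,0)
Union (5 distinct): (1,5) (2,4) (3,3) (4,0) (4,2)

Answer: 5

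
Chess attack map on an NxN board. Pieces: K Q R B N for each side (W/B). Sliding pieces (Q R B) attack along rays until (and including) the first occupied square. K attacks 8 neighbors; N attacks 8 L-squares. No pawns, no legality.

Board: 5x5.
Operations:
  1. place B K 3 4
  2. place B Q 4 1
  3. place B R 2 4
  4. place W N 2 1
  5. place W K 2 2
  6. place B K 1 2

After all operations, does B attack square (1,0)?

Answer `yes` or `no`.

Answer: no

Derivation:
Op 1: place BK@(3,4)
Op 2: place BQ@(4,1)
Op 3: place BR@(2,4)
Op 4: place WN@(2,1)
Op 5: place WK@(2,2)
Op 6: place BK@(1,2)
Per-piece attacks for B:
  BK@(1,2): attacks (1,3) (1,1) (2,2) (0,2) (2,3) (2,1) (0,3) (0,1)
  BR@(2,4): attacks (2,3) (2,2) (3,4) (1,4) (0,4) [ray(0,-1) blocked at (2,2); ray(1,0) blocked at (3,4)]
  BK@(3,4): attacks (3,3) (4,4) (2,4) (4,3) (2,3)
  BQ@(4,1): attacks (4,2) (4,3) (4,4) (4,0) (3,1) (2,1) (3,2) (2,3) (1,4) (3,0) [ray(-1,0) blocked at (2,1)]
B attacks (1,0): no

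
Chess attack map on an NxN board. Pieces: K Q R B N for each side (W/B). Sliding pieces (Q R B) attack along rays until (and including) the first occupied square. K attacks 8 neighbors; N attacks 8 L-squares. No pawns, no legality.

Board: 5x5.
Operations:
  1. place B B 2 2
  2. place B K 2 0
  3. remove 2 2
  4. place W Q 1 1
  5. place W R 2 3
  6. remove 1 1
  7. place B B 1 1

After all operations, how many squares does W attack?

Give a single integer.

Answer: 8

Derivation:
Op 1: place BB@(2,2)
Op 2: place BK@(2,0)
Op 3: remove (2,2)
Op 4: place WQ@(1,1)
Op 5: place WR@(2,3)
Op 6: remove (1,1)
Op 7: place BB@(1,1)
Per-piece attacks for W:
  WR@(2,3): attacks (2,4) (2,2) (2,1) (2,0) (3,3) (4,3) (1,3) (0,3) [ray(0,-1) blocked at (2,0)]
Union (8 distinct): (0,3) (1,3) (2,0) (2,1) (2,2) (2,4) (3,3) (4,3)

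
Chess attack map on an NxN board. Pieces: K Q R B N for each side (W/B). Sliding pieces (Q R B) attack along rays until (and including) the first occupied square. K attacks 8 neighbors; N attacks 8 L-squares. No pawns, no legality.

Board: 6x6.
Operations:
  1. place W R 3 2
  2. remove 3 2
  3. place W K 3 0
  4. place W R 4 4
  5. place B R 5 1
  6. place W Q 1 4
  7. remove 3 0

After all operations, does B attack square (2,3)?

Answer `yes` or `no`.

Answer: no

Derivation:
Op 1: place WR@(3,2)
Op 2: remove (3,2)
Op 3: place WK@(3,0)
Op 4: place WR@(4,4)
Op 5: place BR@(5,1)
Op 6: place WQ@(1,4)
Op 7: remove (3,0)
Per-piece attacks for B:
  BR@(5,1): attacks (5,2) (5,3) (5,4) (5,5) (5,0) (4,1) (3,1) (2,1) (1,1) (0,1)
B attacks (2,3): no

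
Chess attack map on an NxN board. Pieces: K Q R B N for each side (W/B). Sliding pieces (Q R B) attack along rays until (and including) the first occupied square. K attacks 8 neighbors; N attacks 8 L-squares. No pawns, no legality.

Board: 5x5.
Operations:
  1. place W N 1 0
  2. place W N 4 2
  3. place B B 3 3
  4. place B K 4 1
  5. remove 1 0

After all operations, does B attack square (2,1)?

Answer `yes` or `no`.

Answer: no

Derivation:
Op 1: place WN@(1,0)
Op 2: place WN@(4,2)
Op 3: place BB@(3,3)
Op 4: place BK@(4,1)
Op 5: remove (1,0)
Per-piece attacks for B:
  BB@(3,3): attacks (4,4) (4,2) (2,4) (2,2) (1,1) (0,0) [ray(1,-1) blocked at (4,2)]
  BK@(4,1): attacks (4,2) (4,0) (3,1) (3,2) (3,0)
B attacks (2,1): no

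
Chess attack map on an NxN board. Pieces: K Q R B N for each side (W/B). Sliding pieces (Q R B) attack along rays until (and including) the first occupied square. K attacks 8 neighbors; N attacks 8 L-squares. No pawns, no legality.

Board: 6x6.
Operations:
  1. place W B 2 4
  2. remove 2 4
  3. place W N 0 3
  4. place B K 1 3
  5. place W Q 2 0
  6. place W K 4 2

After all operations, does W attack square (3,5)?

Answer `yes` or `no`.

Answer: no

Derivation:
Op 1: place WB@(2,4)
Op 2: remove (2,4)
Op 3: place WN@(0,3)
Op 4: place BK@(1,3)
Op 5: place WQ@(2,0)
Op 6: place WK@(4,2)
Per-piece attacks for W:
  WN@(0,3): attacks (1,5) (2,4) (1,1) (2,2)
  WQ@(2,0): attacks (2,1) (2,2) (2,3) (2,4) (2,5) (3,0) (4,0) (5,0) (1,0) (0,0) (3,1) (4,2) (1,1) (0,2) [ray(1,1) blocked at (4,2)]
  WK@(4,2): attacks (4,3) (4,1) (5,2) (3,2) (5,3) (5,1) (3,3) (3,1)
W attacks (3,5): no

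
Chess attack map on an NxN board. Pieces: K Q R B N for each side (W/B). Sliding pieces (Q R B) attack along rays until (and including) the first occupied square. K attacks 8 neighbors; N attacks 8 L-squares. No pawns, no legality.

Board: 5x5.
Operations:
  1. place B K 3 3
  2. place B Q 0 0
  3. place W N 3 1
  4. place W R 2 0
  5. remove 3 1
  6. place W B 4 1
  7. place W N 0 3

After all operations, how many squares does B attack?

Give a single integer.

Op 1: place BK@(3,3)
Op 2: place BQ@(0,0)
Op 3: place WN@(3,1)
Op 4: place WR@(2,0)
Op 5: remove (3,1)
Op 6: place WB@(4,1)
Op 7: place WN@(0,3)
Per-piece attacks for B:
  BQ@(0,0): attacks (0,1) (0,2) (0,3) (1,0) (2,0) (1,1) (2,2) (3,3) [ray(0,1) blocked at (0,3); ray(1,0) blocked at (2,0); ray(1,1) blocked at (3,3)]
  BK@(3,3): attacks (3,4) (3,2) (4,3) (2,3) (4,4) (4,2) (2,4) (2,2)
Union (15 distinct): (0,1) (0,2) (0,3) (1,0) (1,1) (2,0) (2,2) (2,3) (2,4) (3,2) (3,3) (3,4) (4,2) (4,3) (4,4)

Answer: 15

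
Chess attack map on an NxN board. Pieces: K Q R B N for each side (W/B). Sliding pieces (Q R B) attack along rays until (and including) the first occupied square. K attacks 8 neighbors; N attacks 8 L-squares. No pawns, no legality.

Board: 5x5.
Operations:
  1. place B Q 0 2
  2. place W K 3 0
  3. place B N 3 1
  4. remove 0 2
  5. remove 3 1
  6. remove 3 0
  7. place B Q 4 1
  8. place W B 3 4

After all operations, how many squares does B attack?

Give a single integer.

Answer: 12

Derivation:
Op 1: place BQ@(0,2)
Op 2: place WK@(3,0)
Op 3: place BN@(3,1)
Op 4: remove (0,2)
Op 5: remove (3,1)
Op 6: remove (3,0)
Op 7: place BQ@(4,1)
Op 8: place WB@(3,4)
Per-piece attacks for B:
  BQ@(4,1): attacks (4,2) (4,3) (4,4) (4,0) (3,1) (2,1) (1,1) (0,1) (3,2) (2,3) (1,4) (3,0)
Union (12 distinct): (0,1) (1,1) (1,4) (2,1) (2,3) (3,0) (3,1) (3,2) (4,0) (4,2) (4,3) (4,4)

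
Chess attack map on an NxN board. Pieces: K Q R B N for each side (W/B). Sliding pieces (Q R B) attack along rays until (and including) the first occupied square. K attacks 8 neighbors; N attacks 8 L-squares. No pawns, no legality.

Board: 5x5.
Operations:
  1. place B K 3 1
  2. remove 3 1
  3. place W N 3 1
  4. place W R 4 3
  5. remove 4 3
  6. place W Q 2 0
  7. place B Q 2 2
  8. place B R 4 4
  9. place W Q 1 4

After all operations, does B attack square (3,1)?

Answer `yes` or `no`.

Answer: yes

Derivation:
Op 1: place BK@(3,1)
Op 2: remove (3,1)
Op 3: place WN@(3,1)
Op 4: place WR@(4,3)
Op 5: remove (4,3)
Op 6: place WQ@(2,0)
Op 7: place BQ@(2,2)
Op 8: place BR@(4,4)
Op 9: place WQ@(1,4)
Per-piece attacks for B:
  BQ@(2,2): attacks (2,3) (2,4) (2,1) (2,0) (3,2) (4,2) (1,2) (0,2) (3,3) (4,4) (3,1) (1,3) (0,4) (1,1) (0,0) [ray(0,-1) blocked at (2,0); ray(1,1) blocked at (4,4); ray(1,-1) blocked at (3,1)]
  BR@(4,4): attacks (4,3) (4,2) (4,1) (4,0) (3,4) (2,4) (1,4) [ray(-1,0) blocked at (1,4)]
B attacks (3,1): yes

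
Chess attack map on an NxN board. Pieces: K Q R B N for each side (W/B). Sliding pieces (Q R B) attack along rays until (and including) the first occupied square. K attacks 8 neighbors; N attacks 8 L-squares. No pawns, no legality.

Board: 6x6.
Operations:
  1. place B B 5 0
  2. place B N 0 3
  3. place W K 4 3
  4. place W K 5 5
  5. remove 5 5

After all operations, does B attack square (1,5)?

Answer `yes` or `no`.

Answer: yes

Derivation:
Op 1: place BB@(5,0)
Op 2: place BN@(0,3)
Op 3: place WK@(4,3)
Op 4: place WK@(5,5)
Op 5: remove (5,5)
Per-piece attacks for B:
  BN@(0,3): attacks (1,5) (2,4) (1,1) (2,2)
  BB@(5,0): attacks (4,1) (3,2) (2,3) (1,4) (0,5)
B attacks (1,5): yes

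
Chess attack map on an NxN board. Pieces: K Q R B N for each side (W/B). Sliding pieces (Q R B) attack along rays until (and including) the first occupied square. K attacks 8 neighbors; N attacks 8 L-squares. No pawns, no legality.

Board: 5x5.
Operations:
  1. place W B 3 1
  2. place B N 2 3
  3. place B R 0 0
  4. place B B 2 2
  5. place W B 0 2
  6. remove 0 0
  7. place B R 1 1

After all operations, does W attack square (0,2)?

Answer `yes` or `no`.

Answer: no

Derivation:
Op 1: place WB@(3,1)
Op 2: place BN@(2,3)
Op 3: place BR@(0,0)
Op 4: place BB@(2,2)
Op 5: place WB@(0,2)
Op 6: remove (0,0)
Op 7: place BR@(1,1)
Per-piece attacks for W:
  WB@(0,2): attacks (1,3) (2,4) (1,1) [ray(1,-1) blocked at (1,1)]
  WB@(3,1): attacks (4,2) (4,0) (2,2) (2,0) [ray(-1,1) blocked at (2,2)]
W attacks (0,2): no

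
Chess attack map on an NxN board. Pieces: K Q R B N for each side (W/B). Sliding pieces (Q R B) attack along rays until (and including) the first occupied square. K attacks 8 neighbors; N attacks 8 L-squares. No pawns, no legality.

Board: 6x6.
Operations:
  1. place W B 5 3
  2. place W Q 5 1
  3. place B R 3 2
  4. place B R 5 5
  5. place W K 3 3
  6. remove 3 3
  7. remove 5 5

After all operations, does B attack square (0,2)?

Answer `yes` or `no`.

Answer: yes

Derivation:
Op 1: place WB@(5,3)
Op 2: place WQ@(5,1)
Op 3: place BR@(3,2)
Op 4: place BR@(5,5)
Op 5: place WK@(3,3)
Op 6: remove (3,3)
Op 7: remove (5,5)
Per-piece attacks for B:
  BR@(3,2): attacks (3,3) (3,4) (3,5) (3,1) (3,0) (4,2) (5,2) (2,2) (1,2) (0,2)
B attacks (0,2): yes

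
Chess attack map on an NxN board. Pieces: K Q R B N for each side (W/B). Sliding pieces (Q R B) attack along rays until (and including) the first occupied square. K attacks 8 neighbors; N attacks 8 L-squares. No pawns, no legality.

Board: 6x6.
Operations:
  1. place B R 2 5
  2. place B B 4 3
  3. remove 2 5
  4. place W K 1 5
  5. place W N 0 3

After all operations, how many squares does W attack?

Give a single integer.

Op 1: place BR@(2,5)
Op 2: place BB@(4,3)
Op 3: remove (2,5)
Op 4: place WK@(1,5)
Op 5: place WN@(0,3)
Per-piece attacks for W:
  WN@(0,3): attacks (1,5) (2,4) (1,1) (2,2)
  WK@(1,5): attacks (1,4) (2,5) (0,5) (2,4) (0,4)
Union (8 distinct): (0,4) (0,5) (1,1) (1,4) (1,5) (2,2) (2,4) (2,5)

Answer: 8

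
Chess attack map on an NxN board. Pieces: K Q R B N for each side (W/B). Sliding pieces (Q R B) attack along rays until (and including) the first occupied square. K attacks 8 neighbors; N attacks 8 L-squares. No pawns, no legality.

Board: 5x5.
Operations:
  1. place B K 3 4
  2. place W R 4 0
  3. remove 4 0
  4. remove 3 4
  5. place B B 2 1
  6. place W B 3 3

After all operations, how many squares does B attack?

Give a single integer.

Op 1: place BK@(3,4)
Op 2: place WR@(4,0)
Op 3: remove (4,0)
Op 4: remove (3,4)
Op 5: place BB@(2,1)
Op 6: place WB@(3,3)
Per-piece attacks for B:
  BB@(2,1): attacks (3,2) (4,3) (3,0) (1,2) (0,3) (1,0)
Union (6 distinct): (0,3) (1,0) (1,2) (3,0) (3,2) (4,3)

Answer: 6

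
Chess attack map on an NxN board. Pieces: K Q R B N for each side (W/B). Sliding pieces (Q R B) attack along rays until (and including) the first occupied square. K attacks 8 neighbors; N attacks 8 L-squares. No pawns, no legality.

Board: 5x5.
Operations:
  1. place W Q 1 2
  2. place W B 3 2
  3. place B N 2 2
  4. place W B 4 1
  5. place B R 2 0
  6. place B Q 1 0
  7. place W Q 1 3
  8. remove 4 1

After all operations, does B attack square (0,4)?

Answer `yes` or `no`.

Answer: no

Derivation:
Op 1: place WQ@(1,2)
Op 2: place WB@(3,2)
Op 3: place BN@(2,2)
Op 4: place WB@(4,1)
Op 5: place BR@(2,0)
Op 6: place BQ@(1,0)
Op 7: place WQ@(1,3)
Op 8: remove (4,1)
Per-piece attacks for B:
  BQ@(1,0): attacks (1,1) (1,2) (2,0) (0,0) (2,1) (3,2) (0,1) [ray(0,1) blocked at (1,2); ray(1,0) blocked at (2,0); ray(1,1) blocked at (3,2)]
  BR@(2,0): attacks (2,1) (2,2) (3,0) (4,0) (1,0) [ray(0,1) blocked at (2,2); ray(-1,0) blocked at (1,0)]
  BN@(2,2): attacks (3,4) (4,3) (1,4) (0,3) (3,0) (4,1) (1,0) (0,1)
B attacks (0,4): no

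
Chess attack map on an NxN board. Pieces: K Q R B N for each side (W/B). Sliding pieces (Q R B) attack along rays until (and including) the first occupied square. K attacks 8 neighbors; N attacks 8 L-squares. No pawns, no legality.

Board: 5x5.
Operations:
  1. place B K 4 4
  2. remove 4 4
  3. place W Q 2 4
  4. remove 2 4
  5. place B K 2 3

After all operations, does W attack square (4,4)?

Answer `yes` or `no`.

Op 1: place BK@(4,4)
Op 2: remove (4,4)
Op 3: place WQ@(2,4)
Op 4: remove (2,4)
Op 5: place BK@(2,3)
Per-piece attacks for W:
W attacks (4,4): no

Answer: no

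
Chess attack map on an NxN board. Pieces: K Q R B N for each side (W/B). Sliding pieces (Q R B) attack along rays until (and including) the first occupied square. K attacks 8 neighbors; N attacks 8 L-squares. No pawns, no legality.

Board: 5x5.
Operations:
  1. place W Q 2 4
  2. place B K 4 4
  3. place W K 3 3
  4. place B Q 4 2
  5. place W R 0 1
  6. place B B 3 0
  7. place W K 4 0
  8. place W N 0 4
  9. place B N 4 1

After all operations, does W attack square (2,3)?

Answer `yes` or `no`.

Answer: yes

Derivation:
Op 1: place WQ@(2,4)
Op 2: place BK@(4,4)
Op 3: place WK@(3,3)
Op 4: place BQ@(4,2)
Op 5: place WR@(0,1)
Op 6: place BB@(3,0)
Op 7: place WK@(4,0)
Op 8: place WN@(0,4)
Op 9: place BN@(4,1)
Per-piece attacks for W:
  WR@(0,1): attacks (0,2) (0,3) (0,4) (0,0) (1,1) (2,1) (3,1) (4,1) [ray(0,1) blocked at (0,4); ray(1,0) blocked at (4,1)]
  WN@(0,4): attacks (1,2) (2,3)
  WQ@(2,4): attacks (2,3) (2,2) (2,1) (2,0) (3,4) (4,4) (1,4) (0,4) (3,3) (1,3) (0,2) [ray(1,0) blocked at (4,4); ray(-1,0) blocked at (0,4); ray(1,-1) blocked at (3,3)]
  WK@(3,3): attacks (3,4) (3,2) (4,3) (2,3) (4,4) (4,2) (2,4) (2,2)
  WK@(4,0): attacks (4,1) (3,0) (3,1)
W attacks (2,3): yes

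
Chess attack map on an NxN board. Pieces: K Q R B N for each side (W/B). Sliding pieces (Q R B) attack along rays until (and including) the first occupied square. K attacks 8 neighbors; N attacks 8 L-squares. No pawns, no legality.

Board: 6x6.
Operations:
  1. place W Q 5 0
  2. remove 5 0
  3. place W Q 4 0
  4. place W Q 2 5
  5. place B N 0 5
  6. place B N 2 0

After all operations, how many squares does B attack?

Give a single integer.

Op 1: place WQ@(5,0)
Op 2: remove (5,0)
Op 3: place WQ@(4,0)
Op 4: place WQ@(2,5)
Op 5: place BN@(0,5)
Op 6: place BN@(2,0)
Per-piece attacks for B:
  BN@(0,5): attacks (1,3) (2,4)
  BN@(2,0): attacks (3,2) (4,1) (1,2) (0,1)
Union (6 distinct): (0,1) (1,2) (1,3) (2,4) (3,2) (4,1)

Answer: 6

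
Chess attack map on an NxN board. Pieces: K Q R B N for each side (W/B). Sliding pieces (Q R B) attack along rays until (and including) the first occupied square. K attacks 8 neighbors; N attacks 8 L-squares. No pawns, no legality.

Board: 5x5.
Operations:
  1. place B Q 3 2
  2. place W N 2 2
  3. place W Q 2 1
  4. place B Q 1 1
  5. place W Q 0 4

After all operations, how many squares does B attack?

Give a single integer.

Op 1: place BQ@(3,2)
Op 2: place WN@(2,2)
Op 3: place WQ@(2,1)
Op 4: place BQ@(1,1)
Op 5: place WQ@(0,4)
Per-piece attacks for B:
  BQ@(1,1): attacks (1,2) (1,3) (1,4) (1,0) (2,1) (0,1) (2,2) (2,0) (0,2) (0,0) [ray(1,0) blocked at (2,1); ray(1,1) blocked at (2,2)]
  BQ@(3,2): attacks (3,3) (3,4) (3,1) (3,0) (4,2) (2,2) (4,3) (4,1) (2,3) (1,4) (2,1) [ray(-1,0) blocked at (2,2); ray(-1,-1) blocked at (2,1)]
Union (18 distinct): (0,0) (0,1) (0,2) (1,0) (1,2) (1,3) (1,4) (2,0) (2,1) (2,2) (2,3) (3,0) (3,1) (3,3) (3,4) (4,1) (4,2) (4,3)

Answer: 18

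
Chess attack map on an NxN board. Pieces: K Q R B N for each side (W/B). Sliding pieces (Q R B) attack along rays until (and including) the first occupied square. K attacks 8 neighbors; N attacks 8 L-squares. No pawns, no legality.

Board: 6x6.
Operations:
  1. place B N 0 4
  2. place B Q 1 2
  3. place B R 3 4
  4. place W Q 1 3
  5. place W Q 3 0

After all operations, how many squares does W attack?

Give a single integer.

Op 1: place BN@(0,4)
Op 2: place BQ@(1,2)
Op 3: place BR@(3,4)
Op 4: place WQ@(1,3)
Op 5: place WQ@(3,0)
Per-piece attacks for W:
  WQ@(1,3): attacks (1,4) (1,5) (1,2) (2,3) (3,3) (4,3) (5,3) (0,3) (2,4) (3,5) (2,2) (3,1) (4,0) (0,4) (0,2) [ray(0,-1) blocked at (1,2); ray(-1,1) blocked at (0,4)]
  WQ@(3,0): attacks (3,1) (3,2) (3,3) (3,4) (4,0) (5,0) (2,0) (1,0) (0,0) (4,1) (5,2) (2,1) (1,2) [ray(0,1) blocked at (3,4); ray(-1,1) blocked at (1,2)]
Union (24 distinct): (0,0) (0,2) (0,3) (0,4) (1,0) (1,2) (1,4) (1,5) (2,0) (2,1) (2,2) (2,3) (2,4) (3,1) (3,2) (3,3) (3,4) (3,5) (4,0) (4,1) (4,3) (5,0) (5,2) (5,3)

Answer: 24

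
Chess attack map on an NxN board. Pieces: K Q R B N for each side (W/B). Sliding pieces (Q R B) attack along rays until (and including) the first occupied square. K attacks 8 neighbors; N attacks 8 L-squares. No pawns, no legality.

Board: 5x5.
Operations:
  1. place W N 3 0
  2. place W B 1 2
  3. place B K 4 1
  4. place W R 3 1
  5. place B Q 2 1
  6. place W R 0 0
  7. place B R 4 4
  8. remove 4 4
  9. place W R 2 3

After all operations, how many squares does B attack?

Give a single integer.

Op 1: place WN@(3,0)
Op 2: place WB@(1,2)
Op 3: place BK@(4,1)
Op 4: place WR@(3,1)
Op 5: place BQ@(2,1)
Op 6: place WR@(0,0)
Op 7: place BR@(4,4)
Op 8: remove (4,4)
Op 9: place WR@(2,3)
Per-piece attacks for B:
  BQ@(2,1): attacks (2,2) (2,3) (2,0) (3,1) (1,1) (0,1) (3,2) (4,3) (3,0) (1,2) (1,0) [ray(0,1) blocked at (2,3); ray(1,0) blocked at (3,1); ray(1,-1) blocked at (3,0); ray(-1,1) blocked at (1,2)]
  BK@(4,1): attacks (4,2) (4,0) (3,1) (3,2) (3,0)
Union (13 distinct): (0,1) (1,0) (1,1) (1,2) (2,0) (2,2) (2,3) (3,0) (3,1) (3,2) (4,0) (4,2) (4,3)

Answer: 13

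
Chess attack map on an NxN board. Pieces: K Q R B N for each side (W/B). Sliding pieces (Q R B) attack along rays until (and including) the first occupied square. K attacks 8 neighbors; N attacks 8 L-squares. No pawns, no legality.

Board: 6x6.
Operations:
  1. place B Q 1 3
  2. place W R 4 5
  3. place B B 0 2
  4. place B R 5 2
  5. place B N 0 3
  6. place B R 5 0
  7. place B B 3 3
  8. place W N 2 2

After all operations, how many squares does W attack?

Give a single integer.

Op 1: place BQ@(1,3)
Op 2: place WR@(4,5)
Op 3: place BB@(0,2)
Op 4: place BR@(5,2)
Op 5: place BN@(0,3)
Op 6: place BR@(5,0)
Op 7: place BB@(3,3)
Op 8: place WN@(2,2)
Per-piece attacks for W:
  WN@(2,2): attacks (3,4) (4,3) (1,4) (0,3) (3,0) (4,1) (1,0) (0,1)
  WR@(4,5): attacks (4,4) (4,3) (4,2) (4,1) (4,0) (5,5) (3,5) (2,5) (1,5) (0,5)
Union (16 distinct): (0,1) (0,3) (0,5) (1,0) (1,4) (1,5) (2,5) (3,0) (3,4) (3,5) (4,0) (4,1) (4,2) (4,3) (4,4) (5,5)

Answer: 16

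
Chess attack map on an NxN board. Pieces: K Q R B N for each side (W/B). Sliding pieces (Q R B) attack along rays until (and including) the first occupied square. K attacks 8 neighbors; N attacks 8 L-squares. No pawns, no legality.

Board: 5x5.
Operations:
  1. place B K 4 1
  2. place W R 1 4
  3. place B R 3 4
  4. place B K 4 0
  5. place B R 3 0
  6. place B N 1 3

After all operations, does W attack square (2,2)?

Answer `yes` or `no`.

Op 1: place BK@(4,1)
Op 2: place WR@(1,4)
Op 3: place BR@(3,4)
Op 4: place BK@(4,0)
Op 5: place BR@(3,0)
Op 6: place BN@(1,3)
Per-piece attacks for W:
  WR@(1,4): attacks (1,3) (2,4) (3,4) (0,4) [ray(0,-1) blocked at (1,3); ray(1,0) blocked at (3,4)]
W attacks (2,2): no

Answer: no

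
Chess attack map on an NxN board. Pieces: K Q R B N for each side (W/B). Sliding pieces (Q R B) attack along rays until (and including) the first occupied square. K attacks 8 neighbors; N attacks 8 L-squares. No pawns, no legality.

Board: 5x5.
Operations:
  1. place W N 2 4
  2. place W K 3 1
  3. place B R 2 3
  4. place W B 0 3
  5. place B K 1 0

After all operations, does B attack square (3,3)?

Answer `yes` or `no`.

Answer: yes

Derivation:
Op 1: place WN@(2,4)
Op 2: place WK@(3,1)
Op 3: place BR@(2,3)
Op 4: place WB@(0,3)
Op 5: place BK@(1,0)
Per-piece attacks for B:
  BK@(1,0): attacks (1,1) (2,0) (0,0) (2,1) (0,1)
  BR@(2,3): attacks (2,4) (2,2) (2,1) (2,0) (3,3) (4,3) (1,3) (0,3) [ray(0,1) blocked at (2,4); ray(-1,0) blocked at (0,3)]
B attacks (3,3): yes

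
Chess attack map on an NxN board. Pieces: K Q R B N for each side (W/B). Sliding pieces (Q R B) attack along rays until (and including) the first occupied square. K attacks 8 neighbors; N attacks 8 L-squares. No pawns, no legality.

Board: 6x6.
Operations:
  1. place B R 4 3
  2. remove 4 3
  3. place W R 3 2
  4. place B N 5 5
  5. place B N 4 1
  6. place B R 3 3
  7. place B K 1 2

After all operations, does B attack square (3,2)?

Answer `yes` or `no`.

Op 1: place BR@(4,3)
Op 2: remove (4,3)
Op 3: place WR@(3,2)
Op 4: place BN@(5,5)
Op 5: place BN@(4,1)
Op 6: place BR@(3,3)
Op 7: place BK@(1,2)
Per-piece attacks for B:
  BK@(1,2): attacks (1,3) (1,1) (2,2) (0,2) (2,3) (2,1) (0,3) (0,1)
  BR@(3,3): attacks (3,4) (3,5) (3,2) (4,3) (5,3) (2,3) (1,3) (0,3) [ray(0,-1) blocked at (3,2)]
  BN@(4,1): attacks (5,3) (3,3) (2,2) (2,0)
  BN@(5,5): attacks (4,3) (3,4)
B attacks (3,2): yes

Answer: yes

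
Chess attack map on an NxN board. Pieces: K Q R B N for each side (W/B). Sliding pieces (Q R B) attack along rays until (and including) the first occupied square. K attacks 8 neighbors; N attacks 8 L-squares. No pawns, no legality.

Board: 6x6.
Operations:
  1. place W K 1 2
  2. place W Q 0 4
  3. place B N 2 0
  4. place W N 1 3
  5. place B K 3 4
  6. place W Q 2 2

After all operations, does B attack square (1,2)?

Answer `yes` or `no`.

Op 1: place WK@(1,2)
Op 2: place WQ@(0,4)
Op 3: place BN@(2,0)
Op 4: place WN@(1,3)
Op 5: place BK@(3,4)
Op 6: place WQ@(2,2)
Per-piece attacks for B:
  BN@(2,0): attacks (3,2) (4,1) (1,2) (0,1)
  BK@(3,4): attacks (3,5) (3,3) (4,4) (2,4) (4,5) (4,3) (2,5) (2,3)
B attacks (1,2): yes

Answer: yes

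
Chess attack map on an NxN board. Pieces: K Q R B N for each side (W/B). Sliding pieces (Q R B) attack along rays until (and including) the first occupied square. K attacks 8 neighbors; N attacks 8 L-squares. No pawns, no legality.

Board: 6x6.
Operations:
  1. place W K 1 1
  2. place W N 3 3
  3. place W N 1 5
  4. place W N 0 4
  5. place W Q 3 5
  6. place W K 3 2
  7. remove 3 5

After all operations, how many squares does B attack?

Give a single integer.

Op 1: place WK@(1,1)
Op 2: place WN@(3,3)
Op 3: place WN@(1,5)
Op 4: place WN@(0,4)
Op 5: place WQ@(3,5)
Op 6: place WK@(3,2)
Op 7: remove (3,5)
Per-piece attacks for B:
Union (0 distinct): (none)

Answer: 0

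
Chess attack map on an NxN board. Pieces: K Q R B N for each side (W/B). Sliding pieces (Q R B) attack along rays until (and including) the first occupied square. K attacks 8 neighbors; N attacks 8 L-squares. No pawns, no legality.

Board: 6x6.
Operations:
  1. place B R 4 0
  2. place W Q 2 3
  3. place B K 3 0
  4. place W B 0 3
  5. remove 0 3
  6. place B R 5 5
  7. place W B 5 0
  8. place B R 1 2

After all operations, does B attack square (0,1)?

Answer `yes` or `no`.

Op 1: place BR@(4,0)
Op 2: place WQ@(2,3)
Op 3: place BK@(3,0)
Op 4: place WB@(0,3)
Op 5: remove (0,3)
Op 6: place BR@(5,5)
Op 7: place WB@(5,0)
Op 8: place BR@(1,2)
Per-piece attacks for B:
  BR@(1,2): attacks (1,3) (1,4) (1,5) (1,1) (1,0) (2,2) (3,2) (4,2) (5,2) (0,2)
  BK@(3,0): attacks (3,1) (4,0) (2,0) (4,1) (2,1)
  BR@(4,0): attacks (4,1) (4,2) (4,3) (4,4) (4,5) (5,0) (3,0) [ray(1,0) blocked at (5,0); ray(-1,0) blocked at (3,0)]
  BR@(5,5): attacks (5,4) (5,3) (5,2) (5,1) (5,0) (4,5) (3,5) (2,5) (1,5) (0,5) [ray(0,-1) blocked at (5,0)]
B attacks (0,1): no

Answer: no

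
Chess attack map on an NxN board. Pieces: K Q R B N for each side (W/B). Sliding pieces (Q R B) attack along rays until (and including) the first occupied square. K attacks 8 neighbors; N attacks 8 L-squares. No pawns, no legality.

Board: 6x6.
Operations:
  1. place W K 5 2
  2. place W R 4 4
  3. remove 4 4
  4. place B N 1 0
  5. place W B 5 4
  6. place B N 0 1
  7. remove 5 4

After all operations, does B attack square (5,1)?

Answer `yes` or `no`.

Answer: no

Derivation:
Op 1: place WK@(5,2)
Op 2: place WR@(4,4)
Op 3: remove (4,4)
Op 4: place BN@(1,0)
Op 5: place WB@(5,4)
Op 6: place BN@(0,1)
Op 7: remove (5,4)
Per-piece attacks for B:
  BN@(0,1): attacks (1,3) (2,2) (2,0)
  BN@(1,0): attacks (2,2) (3,1) (0,2)
B attacks (5,1): no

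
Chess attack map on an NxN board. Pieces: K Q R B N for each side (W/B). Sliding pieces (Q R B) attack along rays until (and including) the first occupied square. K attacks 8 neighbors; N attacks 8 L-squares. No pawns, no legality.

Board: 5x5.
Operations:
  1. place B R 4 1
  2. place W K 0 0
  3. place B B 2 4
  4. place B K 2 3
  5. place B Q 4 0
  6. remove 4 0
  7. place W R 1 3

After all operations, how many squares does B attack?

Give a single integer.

Op 1: place BR@(4,1)
Op 2: place WK@(0,0)
Op 3: place BB@(2,4)
Op 4: place BK@(2,3)
Op 5: place BQ@(4,0)
Op 6: remove (4,0)
Op 7: place WR@(1,3)
Per-piece attacks for B:
  BK@(2,3): attacks (2,4) (2,2) (3,3) (1,3) (3,4) (3,2) (1,4) (1,2)
  BB@(2,4): attacks (3,3) (4,2) (1,3) [ray(-1,-1) blocked at (1,3)]
  BR@(4,1): attacks (4,2) (4,3) (4,4) (4,0) (3,1) (2,1) (1,1) (0,1)
Union (16 distinct): (0,1) (1,1) (1,2) (1,3) (1,4) (2,1) (2,2) (2,4) (3,1) (3,2) (3,3) (3,4) (4,0) (4,2) (4,3) (4,4)

Answer: 16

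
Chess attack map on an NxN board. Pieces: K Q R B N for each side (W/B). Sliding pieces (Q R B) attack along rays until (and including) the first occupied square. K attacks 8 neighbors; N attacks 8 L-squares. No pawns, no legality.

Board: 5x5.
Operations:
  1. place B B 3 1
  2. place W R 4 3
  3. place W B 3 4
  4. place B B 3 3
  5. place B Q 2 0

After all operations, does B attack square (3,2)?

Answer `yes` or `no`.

Answer: no

Derivation:
Op 1: place BB@(3,1)
Op 2: place WR@(4,3)
Op 3: place WB@(3,4)
Op 4: place BB@(3,3)
Op 5: place BQ@(2,0)
Per-piece attacks for B:
  BQ@(2,0): attacks (2,1) (2,2) (2,3) (2,4) (3,0) (4,0) (1,0) (0,0) (3,1) (1,1) (0,2) [ray(1,1) blocked at (3,1)]
  BB@(3,1): attacks (4,2) (4,0) (2,2) (1,3) (0,4) (2,0) [ray(-1,-1) blocked at (2,0)]
  BB@(3,3): attacks (4,4) (4,2) (2,4) (2,2) (1,1) (0,0)
B attacks (3,2): no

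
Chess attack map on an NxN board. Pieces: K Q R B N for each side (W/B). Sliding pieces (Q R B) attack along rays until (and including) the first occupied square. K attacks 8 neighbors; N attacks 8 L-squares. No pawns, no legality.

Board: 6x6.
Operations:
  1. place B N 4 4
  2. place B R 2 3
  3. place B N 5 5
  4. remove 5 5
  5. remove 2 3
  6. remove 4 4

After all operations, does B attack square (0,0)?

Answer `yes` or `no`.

Op 1: place BN@(4,4)
Op 2: place BR@(2,3)
Op 3: place BN@(5,5)
Op 4: remove (5,5)
Op 5: remove (2,3)
Op 6: remove (4,4)
Per-piece attacks for B:
B attacks (0,0): no

Answer: no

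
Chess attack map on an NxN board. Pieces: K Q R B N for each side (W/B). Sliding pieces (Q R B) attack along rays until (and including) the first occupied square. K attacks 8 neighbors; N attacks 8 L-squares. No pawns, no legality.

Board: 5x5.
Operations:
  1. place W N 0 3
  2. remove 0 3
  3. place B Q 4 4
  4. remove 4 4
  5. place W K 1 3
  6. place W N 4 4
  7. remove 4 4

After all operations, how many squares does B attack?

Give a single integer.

Answer: 0

Derivation:
Op 1: place WN@(0,3)
Op 2: remove (0,3)
Op 3: place BQ@(4,4)
Op 4: remove (4,4)
Op 5: place WK@(1,3)
Op 6: place WN@(4,4)
Op 7: remove (4,4)
Per-piece attacks for B:
Union (0 distinct): (none)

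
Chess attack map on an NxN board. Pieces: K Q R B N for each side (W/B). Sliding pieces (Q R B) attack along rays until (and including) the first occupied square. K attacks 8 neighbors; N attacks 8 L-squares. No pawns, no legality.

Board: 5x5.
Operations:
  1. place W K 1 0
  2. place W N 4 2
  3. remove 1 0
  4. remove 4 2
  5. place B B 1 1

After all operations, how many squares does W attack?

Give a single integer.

Op 1: place WK@(1,0)
Op 2: place WN@(4,2)
Op 3: remove (1,0)
Op 4: remove (4,2)
Op 5: place BB@(1,1)
Per-piece attacks for W:
Union (0 distinct): (none)

Answer: 0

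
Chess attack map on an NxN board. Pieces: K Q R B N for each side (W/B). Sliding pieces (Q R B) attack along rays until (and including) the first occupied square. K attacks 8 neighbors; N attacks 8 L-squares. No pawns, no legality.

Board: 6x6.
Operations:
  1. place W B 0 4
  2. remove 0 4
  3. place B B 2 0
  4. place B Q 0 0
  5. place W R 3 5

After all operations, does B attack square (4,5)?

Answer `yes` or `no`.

Op 1: place WB@(0,4)
Op 2: remove (0,4)
Op 3: place BB@(2,0)
Op 4: place BQ@(0,0)
Op 5: place WR@(3,5)
Per-piece attacks for B:
  BQ@(0,0): attacks (0,1) (0,2) (0,3) (0,4) (0,5) (1,0) (2,0) (1,1) (2,2) (3,3) (4,4) (5,5) [ray(1,0) blocked at (2,0)]
  BB@(2,0): attacks (3,1) (4,2) (5,3) (1,1) (0,2)
B attacks (4,5): no

Answer: no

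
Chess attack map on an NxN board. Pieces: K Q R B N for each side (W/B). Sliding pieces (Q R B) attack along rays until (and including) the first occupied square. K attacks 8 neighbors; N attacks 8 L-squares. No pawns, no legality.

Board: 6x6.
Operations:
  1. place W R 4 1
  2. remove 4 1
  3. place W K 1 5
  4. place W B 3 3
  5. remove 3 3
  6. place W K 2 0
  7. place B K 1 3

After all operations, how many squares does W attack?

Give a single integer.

Op 1: place WR@(4,1)
Op 2: remove (4,1)
Op 3: place WK@(1,5)
Op 4: place WB@(3,3)
Op 5: remove (3,3)
Op 6: place WK@(2,0)
Op 7: place BK@(1,3)
Per-piece attacks for W:
  WK@(1,5): attacks (1,4) (2,5) (0,5) (2,4) (0,4)
  WK@(2,0): attacks (2,1) (3,0) (1,0) (3,1) (1,1)
Union (10 distinct): (0,4) (0,5) (1,0) (1,1) (1,4) (2,1) (2,4) (2,5) (3,0) (3,1)

Answer: 10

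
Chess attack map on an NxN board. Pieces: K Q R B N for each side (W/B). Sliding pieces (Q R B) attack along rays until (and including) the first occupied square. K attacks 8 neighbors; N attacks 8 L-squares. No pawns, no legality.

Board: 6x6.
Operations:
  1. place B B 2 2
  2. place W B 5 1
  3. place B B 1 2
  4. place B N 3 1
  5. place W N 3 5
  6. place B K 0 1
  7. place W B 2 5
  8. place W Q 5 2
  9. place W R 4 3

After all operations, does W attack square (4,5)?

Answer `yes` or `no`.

Answer: yes

Derivation:
Op 1: place BB@(2,2)
Op 2: place WB@(5,1)
Op 3: place BB@(1,2)
Op 4: place BN@(3,1)
Op 5: place WN@(3,5)
Op 6: place BK@(0,1)
Op 7: place WB@(2,5)
Op 8: place WQ@(5,2)
Op 9: place WR@(4,3)
Per-piece attacks for W:
  WB@(2,5): attacks (3,4) (4,3) (1,4) (0,3) [ray(1,-1) blocked at (4,3)]
  WN@(3,5): attacks (4,3) (5,4) (2,3) (1,4)
  WR@(4,3): attacks (4,4) (4,5) (4,2) (4,1) (4,0) (5,3) (3,3) (2,3) (1,3) (0,3)
  WB@(5,1): attacks (4,2) (3,3) (2,4) (1,5) (4,0)
  WQ@(5,2): attacks (5,3) (5,4) (5,5) (5,1) (4,2) (3,2) (2,2) (4,3) (4,1) (3,0) [ray(0,-1) blocked at (5,1); ray(-1,0) blocked at (2,2); ray(-1,1) blocked at (4,3)]
W attacks (4,5): yes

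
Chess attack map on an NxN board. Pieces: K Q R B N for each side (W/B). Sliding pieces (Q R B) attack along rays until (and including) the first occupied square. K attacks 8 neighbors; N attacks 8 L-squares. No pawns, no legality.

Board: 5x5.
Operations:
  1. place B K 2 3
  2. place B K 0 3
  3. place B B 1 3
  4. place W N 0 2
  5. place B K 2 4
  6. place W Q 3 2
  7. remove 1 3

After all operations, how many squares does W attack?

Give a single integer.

Op 1: place BK@(2,3)
Op 2: place BK@(0,3)
Op 3: place BB@(1,3)
Op 4: place WN@(0,2)
Op 5: place BK@(2,4)
Op 6: place WQ@(3,2)
Op 7: remove (1,3)
Per-piece attacks for W:
  WN@(0,2): attacks (1,4) (2,3) (1,0) (2,1)
  WQ@(3,2): attacks (3,3) (3,4) (3,1) (3,0) (4,2) (2,2) (1,2) (0,2) (4,3) (4,1) (2,3) (2,1) (1,0) [ray(-1,0) blocked at (0,2); ray(-1,1) blocked at (2,3)]
Union (14 distinct): (0,2) (1,0) (1,2) (1,4) (2,1) (2,2) (2,3) (3,0) (3,1) (3,3) (3,4) (4,1) (4,2) (4,3)

Answer: 14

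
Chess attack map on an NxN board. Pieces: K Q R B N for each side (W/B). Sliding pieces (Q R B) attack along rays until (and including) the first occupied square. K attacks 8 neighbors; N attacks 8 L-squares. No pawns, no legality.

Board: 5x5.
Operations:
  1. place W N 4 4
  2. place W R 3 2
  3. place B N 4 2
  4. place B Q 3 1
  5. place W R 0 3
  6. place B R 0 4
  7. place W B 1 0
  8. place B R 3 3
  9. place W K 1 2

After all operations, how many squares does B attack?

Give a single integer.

Answer: 19

Derivation:
Op 1: place WN@(4,4)
Op 2: place WR@(3,2)
Op 3: place BN@(4,2)
Op 4: place BQ@(3,1)
Op 5: place WR@(0,3)
Op 6: place BR@(0,4)
Op 7: place WB@(1,0)
Op 8: place BR@(3,3)
Op 9: place WK@(1,2)
Per-piece attacks for B:
  BR@(0,4): attacks (0,3) (1,4) (2,4) (3,4) (4,4) [ray(0,-1) blocked at (0,3); ray(1,0) blocked at (4,4)]
  BQ@(3,1): attacks (3,2) (3,0) (4,1) (2,1) (1,1) (0,1) (4,2) (4,0) (2,2) (1,3) (0,4) (2,0) [ray(0,1) blocked at (3,2); ray(1,1) blocked at (4,2); ray(-1,1) blocked at (0,4)]
  BR@(3,3): attacks (3,4) (3,2) (4,3) (2,3) (1,3) (0,3) [ray(0,-1) blocked at (3,2); ray(-1,0) blocked at (0,3)]
  BN@(4,2): attacks (3,4) (2,3) (3,0) (2,1)
Union (19 distinct): (0,1) (0,3) (0,4) (1,1) (1,3) (1,4) (2,0) (2,1) (2,2) (2,3) (2,4) (3,0) (3,2) (3,4) (4,0) (4,1) (4,2) (4,3) (4,4)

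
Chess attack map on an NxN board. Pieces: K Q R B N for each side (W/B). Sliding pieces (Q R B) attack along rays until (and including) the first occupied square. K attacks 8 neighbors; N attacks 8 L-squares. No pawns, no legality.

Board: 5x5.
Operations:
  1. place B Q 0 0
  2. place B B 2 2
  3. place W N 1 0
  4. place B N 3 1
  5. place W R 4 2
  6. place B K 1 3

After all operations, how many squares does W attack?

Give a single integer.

Op 1: place BQ@(0,0)
Op 2: place BB@(2,2)
Op 3: place WN@(1,0)
Op 4: place BN@(3,1)
Op 5: place WR@(4,2)
Op 6: place BK@(1,3)
Per-piece attacks for W:
  WN@(1,0): attacks (2,2) (3,1) (0,2)
  WR@(4,2): attacks (4,3) (4,4) (4,1) (4,0) (3,2) (2,2) [ray(-1,0) blocked at (2,2)]
Union (8 distinct): (0,2) (2,2) (3,1) (3,2) (4,0) (4,1) (4,3) (4,4)

Answer: 8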